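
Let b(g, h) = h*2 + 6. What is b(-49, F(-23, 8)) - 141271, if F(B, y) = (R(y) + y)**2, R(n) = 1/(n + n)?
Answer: -18065279/128 ≈ -1.4114e+5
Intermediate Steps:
R(n) = 1/(2*n)
F(B, y) = (y + 1/(2*y))**2 (F(B, y) = (1/(2*y) + y)**2 = (y + 1/(2*y))**2)
b(g, h) = 6 + 2*h (b(g, h) = 2*h + 6 = 6 + 2*h)
b(-49, F(-23, 8)) - 141271 = (6 + 2*(8 + (1/2)/8)**2) - 141271 = (6 + 2*(8 + (1/2)*(1/8))**2) - 141271 = (6 + 2*(8 + 1/16)**2) - 141271 = (6 + 2*(129/16)**2) - 141271 = (6 + 2*(16641/256)) - 141271 = (6 + 16641/128) - 141271 = 17409/128 - 141271 = -18065279/128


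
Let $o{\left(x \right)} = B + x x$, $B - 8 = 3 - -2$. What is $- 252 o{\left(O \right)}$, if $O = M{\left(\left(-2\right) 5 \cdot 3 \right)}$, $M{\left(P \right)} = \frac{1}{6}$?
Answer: $-3283$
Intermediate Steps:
$B = 13$ ($B = 8 + \left(3 - -2\right) = 8 + \left(3 + 2\right) = 8 + 5 = 13$)
$M{\left(P \right)} = \frac{1}{6}$
$O = \frac{1}{6} \approx 0.16667$
$o{\left(x \right)} = 13 + x^{2}$ ($o{\left(x \right)} = 13 + x x = 13 + x^{2}$)
$- 252 o{\left(O \right)} = - 252 \left(13 + \left(\frac{1}{6}\right)^{2}\right) = - 252 \left(13 + \frac{1}{36}\right) = \left(-252\right) \frac{469}{36} = -3283$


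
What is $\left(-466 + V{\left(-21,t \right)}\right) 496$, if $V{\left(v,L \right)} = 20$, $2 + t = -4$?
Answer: $-221216$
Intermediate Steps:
$t = -6$ ($t = -2 - 4 = -6$)
$\left(-466 + V{\left(-21,t \right)}\right) 496 = \left(-466 + 20\right) 496 = \left(-446\right) 496 = -221216$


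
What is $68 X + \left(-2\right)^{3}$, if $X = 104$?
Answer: $7064$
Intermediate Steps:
$68 X + \left(-2\right)^{3} = 68 \cdot 104 + \left(-2\right)^{3} = 7072 - 8 = 7064$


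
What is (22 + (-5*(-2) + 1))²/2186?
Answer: 1089/2186 ≈ 0.49817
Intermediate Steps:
(22 + (-5*(-2) + 1))²/2186 = (22 + (10 + 1))²*(1/2186) = (22 + 11)²*(1/2186) = 33²*(1/2186) = 1089*(1/2186) = 1089/2186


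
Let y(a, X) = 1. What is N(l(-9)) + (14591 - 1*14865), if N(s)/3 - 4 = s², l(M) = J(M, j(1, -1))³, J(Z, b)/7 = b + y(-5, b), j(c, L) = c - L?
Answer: 257298101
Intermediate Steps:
J(Z, b) = 7 + 7*b (J(Z, b) = 7*(b + 1) = 7*(1 + b) = 7 + 7*b)
l(M) = 9261 (l(M) = (7 + 7*(1 - 1*(-1)))³ = (7 + 7*(1 + 1))³ = (7 + 7*2)³ = (7 + 14)³ = 21³ = 9261)
N(s) = 12 + 3*s²
N(l(-9)) + (14591 - 1*14865) = (12 + 3*9261²) + (14591 - 1*14865) = (12 + 3*85766121) + (14591 - 14865) = (12 + 257298363) - 274 = 257298375 - 274 = 257298101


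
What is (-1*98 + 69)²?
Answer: 841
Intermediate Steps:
(-1*98 + 69)² = (-98 + 69)² = (-29)² = 841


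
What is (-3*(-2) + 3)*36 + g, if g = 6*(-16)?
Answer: 228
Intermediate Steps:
g = -96
(-3*(-2) + 3)*36 + g = (-3*(-2) + 3)*36 - 96 = (6 + 3)*36 - 96 = 9*36 - 96 = 324 - 96 = 228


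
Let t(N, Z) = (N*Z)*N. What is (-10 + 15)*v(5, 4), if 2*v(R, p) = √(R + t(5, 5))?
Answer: 5*√130/2 ≈ 28.504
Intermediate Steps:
t(N, Z) = Z*N²
v(R, p) = √(125 + R)/2 (v(R, p) = √(R + 5*5²)/2 = √(R + 5*25)/2 = √(R + 125)/2 = √(125 + R)/2)
(-10 + 15)*v(5, 4) = (-10 + 15)*(√(125 + 5)/2) = 5*(√130/2) = 5*√130/2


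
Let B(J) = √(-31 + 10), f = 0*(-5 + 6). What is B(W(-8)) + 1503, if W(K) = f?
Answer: 1503 + I*√21 ≈ 1503.0 + 4.5826*I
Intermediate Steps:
f = 0 (f = 0*1 = 0)
W(K) = 0
B(J) = I*√21 (B(J) = √(-21) = I*√21)
B(W(-8)) + 1503 = I*√21 + 1503 = 1503 + I*√21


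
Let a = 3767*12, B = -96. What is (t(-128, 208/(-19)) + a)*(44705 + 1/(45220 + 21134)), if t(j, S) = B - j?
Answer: 67093030304878/33177 ≈ 2.0223e+9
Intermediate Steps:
t(j, S) = -96 - j
a = 45204
(t(-128, 208/(-19)) + a)*(44705 + 1/(45220 + 21134)) = ((-96 - 1*(-128)) + 45204)*(44705 + 1/(45220 + 21134)) = ((-96 + 128) + 45204)*(44705 + 1/66354) = (32 + 45204)*(44705 + 1/66354) = 45236*(2966355571/66354) = 67093030304878/33177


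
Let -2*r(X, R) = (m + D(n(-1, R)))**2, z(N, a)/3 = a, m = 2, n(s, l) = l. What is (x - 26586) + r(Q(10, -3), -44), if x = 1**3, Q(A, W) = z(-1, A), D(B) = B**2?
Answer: -1904507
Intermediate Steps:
z(N, a) = 3*a
Q(A, W) = 3*A
r(X, R) = -(2 + R**2)**2/2
x = 1
(x - 26586) + r(Q(10, -3), -44) = (1 - 26586) - (2 + (-44)**2)**2/2 = -26585 - (2 + 1936)**2/2 = -26585 - 1/2*1938**2 = -26585 - 1/2*3755844 = -26585 - 1877922 = -1904507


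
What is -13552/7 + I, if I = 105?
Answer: -1831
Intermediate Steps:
-13552/7 + I = -13552/7 + 105 = -121*16 + 105 = -1936 + 105 = -1831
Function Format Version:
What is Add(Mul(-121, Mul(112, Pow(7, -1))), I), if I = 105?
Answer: -1831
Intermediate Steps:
Add(Mul(-121, Mul(112, Pow(7, -1))), I) = Add(Mul(-121, Mul(112, Pow(7, -1))), 105) = Add(Mul(-121, Mul(112, Rational(1, 7))), 105) = Add(Mul(-121, 16), 105) = Add(-1936, 105) = -1831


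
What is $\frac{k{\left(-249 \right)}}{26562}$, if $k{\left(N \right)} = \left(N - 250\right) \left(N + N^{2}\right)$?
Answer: $- \frac{5135708}{4427} \approx -1160.1$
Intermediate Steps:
$k{\left(N \right)} = \left(-250 + N\right) \left(N + N^{2}\right)$
$\frac{k{\left(-249 \right)}}{26562} = \frac{\left(-249\right) \left(-250 + \left(-249\right)^{2} - -62001\right)}{26562} = - 249 \left(-250 + 62001 + 62001\right) \frac{1}{26562} = \left(-249\right) 123752 \cdot \frac{1}{26562} = \left(-30814248\right) \frac{1}{26562} = - \frac{5135708}{4427}$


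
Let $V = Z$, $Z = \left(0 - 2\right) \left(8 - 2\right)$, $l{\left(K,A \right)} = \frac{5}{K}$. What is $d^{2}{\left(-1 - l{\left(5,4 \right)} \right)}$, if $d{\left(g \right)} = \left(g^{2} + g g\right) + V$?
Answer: $16$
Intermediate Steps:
$Z = -12$ ($Z = \left(-2\right) 6 = -12$)
$V = -12$
$d{\left(g \right)} = -12 + 2 g^{2}$ ($d{\left(g \right)} = \left(g^{2} + g g\right) - 12 = \left(g^{2} + g^{2}\right) - 12 = 2 g^{2} - 12 = -12 + 2 g^{2}$)
$d^{2}{\left(-1 - l{\left(5,4 \right)} \right)} = \left(-12 + 2 \left(-1 - \frac{5}{5}\right)^{2}\right)^{2} = \left(-12 + 2 \left(-1 - 5 \cdot \frac{1}{5}\right)^{2}\right)^{2} = \left(-12 + 2 \left(-1 - 1\right)^{2}\right)^{2} = \left(-12 + 2 \left(-2\right)^{2}\right)^{2} = \left(-12 + 2 \cdot 4\right)^{2} = \left(-12 + 8\right)^{2} = \left(-4\right)^{2} = 16$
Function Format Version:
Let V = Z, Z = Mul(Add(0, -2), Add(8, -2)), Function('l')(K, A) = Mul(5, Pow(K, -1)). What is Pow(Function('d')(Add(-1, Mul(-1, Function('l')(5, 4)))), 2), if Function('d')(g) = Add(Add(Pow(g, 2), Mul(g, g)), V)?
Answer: 16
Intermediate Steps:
Z = -12 (Z = Mul(-2, 6) = -12)
V = -12
Function('d')(g) = Add(-12, Mul(2, Pow(g, 2))) (Function('d')(g) = Add(Add(Pow(g, 2), Mul(g, g)), -12) = Add(Add(Pow(g, 2), Pow(g, 2)), -12) = Add(Mul(2, Pow(g, 2)), -12) = Add(-12, Mul(2, Pow(g, 2))))
Pow(Function('d')(Add(-1, Mul(-1, Function('l')(5, 4)))), 2) = Pow(Add(-12, Mul(2, Pow(Add(-1, Mul(-1, Mul(5, Pow(5, -1)))), 2))), 2) = Pow(Add(-12, Mul(2, Pow(Add(-1, Mul(-1, Mul(5, Rational(1, 5)))), 2))), 2) = Pow(Add(-12, Mul(2, Pow(Add(-1, Mul(-1, 1)), 2))), 2) = Pow(Add(-12, Mul(2, Pow(Add(-1, -1), 2))), 2) = Pow(Add(-12, Mul(2, Pow(-2, 2))), 2) = Pow(Add(-12, Mul(2, 4)), 2) = Pow(Add(-12, 8), 2) = Pow(-4, 2) = 16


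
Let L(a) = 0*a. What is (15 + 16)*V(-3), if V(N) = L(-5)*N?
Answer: 0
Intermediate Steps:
L(a) = 0
V(N) = 0 (V(N) = 0*N = 0)
(15 + 16)*V(-3) = (15 + 16)*0 = 31*0 = 0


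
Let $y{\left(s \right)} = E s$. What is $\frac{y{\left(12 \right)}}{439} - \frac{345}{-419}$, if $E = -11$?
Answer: $\frac{96147}{183941} \approx 0.52271$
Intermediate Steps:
$y{\left(s \right)} = - 11 s$
$\frac{y{\left(12 \right)}}{439} - \frac{345}{-419} = \frac{\left(-11\right) 12}{439} - \frac{345}{-419} = \left(-132\right) \frac{1}{439} - - \frac{345}{419} = - \frac{132}{439} + \frac{345}{419} = \frac{96147}{183941}$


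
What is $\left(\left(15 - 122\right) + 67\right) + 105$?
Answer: $65$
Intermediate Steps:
$\left(\left(15 - 122\right) + 67\right) + 105 = \left(-107 + 67\right) + 105 = -40 + 105 = 65$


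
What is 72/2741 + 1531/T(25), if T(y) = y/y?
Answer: 4196543/2741 ≈ 1531.0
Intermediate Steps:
T(y) = 1
72/2741 + 1531/T(25) = 72/2741 + 1531/1 = 72*(1/2741) + 1531*1 = 72/2741 + 1531 = 4196543/2741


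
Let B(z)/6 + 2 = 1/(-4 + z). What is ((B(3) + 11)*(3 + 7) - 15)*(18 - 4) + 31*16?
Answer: -694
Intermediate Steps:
B(z) = -12 + 6/(-4 + z)
((B(3) + 11)*(3 + 7) - 15)*(18 - 4) + 31*16 = ((6*(9 - 2*3)/(-4 + 3) + 11)*(3 + 7) - 15)*(18 - 4) + 31*16 = ((6*(9 - 6)/(-1) + 11)*10 - 15)*14 + 496 = ((6*(-1)*3 + 11)*10 - 15)*14 + 496 = ((-18 + 11)*10 - 15)*14 + 496 = (-7*10 - 15)*14 + 496 = (-70 - 15)*14 + 496 = -85*14 + 496 = -1190 + 496 = -694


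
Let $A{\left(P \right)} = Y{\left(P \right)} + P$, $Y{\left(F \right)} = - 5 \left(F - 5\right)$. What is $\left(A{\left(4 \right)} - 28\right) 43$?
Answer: $-817$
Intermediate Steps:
$Y{\left(F \right)} = 25 - 5 F$ ($Y{\left(F \right)} = - 5 \left(-5 + F\right) = 25 - 5 F$)
$A{\left(P \right)} = 25 - 4 P$ ($A{\left(P \right)} = \left(25 - 5 P\right) + P = 25 - 4 P$)
$\left(A{\left(4 \right)} - 28\right) 43 = \left(\left(25 - 16\right) - 28\right) 43 = \left(9 - 28\right) 43 = \left(-19\right) 43 = -817$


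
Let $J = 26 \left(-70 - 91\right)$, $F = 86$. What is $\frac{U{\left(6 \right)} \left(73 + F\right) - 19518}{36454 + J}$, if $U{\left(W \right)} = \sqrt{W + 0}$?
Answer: $- \frac{3253}{5378} + \frac{53 \sqrt{6}}{10756} \approx -0.5928$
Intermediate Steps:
$J = -4186$ ($J = 26 \left(-161\right) = -4186$)
$U{\left(W \right)} = \sqrt{W}$
$\frac{U{\left(6 \right)} \left(73 + F\right) - 19518}{36454 + J} = \frac{\sqrt{6} \left(73 + 86\right) - 19518}{36454 - 4186} = \frac{\sqrt{6} \cdot 159 - 19518}{32268} = \left(159 \sqrt{6} - 19518\right) \frac{1}{32268} = \left(-19518 + 159 \sqrt{6}\right) \frac{1}{32268} = - \frac{3253}{5378} + \frac{53 \sqrt{6}}{10756}$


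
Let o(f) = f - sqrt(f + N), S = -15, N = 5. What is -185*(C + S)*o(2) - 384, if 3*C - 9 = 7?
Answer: 9578/3 - 5365*sqrt(7)/3 ≈ -1538.8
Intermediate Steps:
C = 16/3 (C = 3 + (1/3)*7 = 3 + 7/3 = 16/3 ≈ 5.3333)
o(f) = f - sqrt(5 + f) (o(f) = f - sqrt(f + 5) = f - sqrt(5 + f))
-185*(C + S)*o(2) - 384 = -185*(16/3 - 15)*(2 - sqrt(5 + 2)) - 384 = -(-5365)*(2 - sqrt(7))/3 - 384 = -185*(-58/3 + 29*sqrt(7)/3) - 384 = (10730/3 - 5365*sqrt(7)/3) - 384 = 9578/3 - 5365*sqrt(7)/3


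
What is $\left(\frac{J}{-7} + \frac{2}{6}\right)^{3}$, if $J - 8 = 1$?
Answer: $- \frac{8000}{9261} \approx -0.86384$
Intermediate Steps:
$J = 9$ ($J = 8 + 1 = 9$)
$\left(\frac{J}{-7} + \frac{2}{6}\right)^{3} = \left(\frac{9}{-7} + \frac{2}{6}\right)^{3} = \left(9 \left(- \frac{1}{7}\right) + 2 \cdot \frac{1}{6}\right)^{3} = \left(- \frac{9}{7} + \frac{1}{3}\right)^{3} = \left(- \frac{20}{21}\right)^{3} = - \frac{8000}{9261}$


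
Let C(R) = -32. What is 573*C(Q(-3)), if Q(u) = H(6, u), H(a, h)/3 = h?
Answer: -18336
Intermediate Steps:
H(a, h) = 3*h
Q(u) = 3*u
573*C(Q(-3)) = 573*(-32) = -18336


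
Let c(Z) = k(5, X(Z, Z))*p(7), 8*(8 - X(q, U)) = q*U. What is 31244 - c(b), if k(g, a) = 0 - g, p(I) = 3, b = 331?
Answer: 31259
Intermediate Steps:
X(q, U) = 8 - U*q/8 (X(q, U) = 8 - q*U/8 = 8 - U*q/8)
k(g, a) = -g
c(Z) = -15 (c(Z) = -1*5*3 = -5*3 = -15)
31244 - c(b) = 31244 - 1*(-15) = 31244 + 15 = 31259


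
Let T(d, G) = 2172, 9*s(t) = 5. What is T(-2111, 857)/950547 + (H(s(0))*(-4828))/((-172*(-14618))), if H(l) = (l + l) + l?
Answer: -546920987/597489129978 ≈ -0.00091537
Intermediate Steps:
s(t) = 5/9 (s(t) = (⅑)*5 = 5/9)
H(l) = 3*l (H(l) = 2*l + l = 3*l)
T(-2111, 857)/950547 + (H(s(0))*(-4828))/((-172*(-14618))) = 2172/950547 + ((3*(5/9))*(-4828))/((-172*(-14618))) = 2172*(1/950547) + ((5/3)*(-4828))/2514296 = 724/316849 - 24140/3*1/2514296 = 724/316849 - 6035/1885722 = -546920987/597489129978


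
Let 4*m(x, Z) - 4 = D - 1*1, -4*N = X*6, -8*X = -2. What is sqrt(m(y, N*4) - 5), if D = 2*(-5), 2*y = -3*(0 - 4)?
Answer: 3*I*sqrt(3)/2 ≈ 2.5981*I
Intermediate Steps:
X = 1/4 (X = -1/8*(-2) = 1/4 ≈ 0.25000)
N = -3/8 (N = -6/16 = -1/4*3/2 = -3/8 ≈ -0.37500)
y = 6 (y = (-3*(0 - 4))/2 = (-3*(-4))/2 = (1/2)*12 = 6)
D = -10
m(x, Z) = -7/4 (m(x, Z) = 1 + (-10 - 1*1)/4 = 1 + (-10 - 1)/4 = 1 + (1/4)*(-11) = 1 - 11/4 = -7/4)
sqrt(m(y, N*4) - 5) = sqrt(-7/4 - 5) = sqrt(-27/4) = 3*I*sqrt(3)/2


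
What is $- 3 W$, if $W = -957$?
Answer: $2871$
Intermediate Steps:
$- 3 W = \left(-3\right) \left(-957\right) = 2871$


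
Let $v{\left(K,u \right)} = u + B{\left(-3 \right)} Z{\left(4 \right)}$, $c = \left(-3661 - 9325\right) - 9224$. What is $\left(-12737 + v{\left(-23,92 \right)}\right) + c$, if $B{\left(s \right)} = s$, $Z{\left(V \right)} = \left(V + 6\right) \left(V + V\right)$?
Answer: $-35095$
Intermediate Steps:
$c = -22210$ ($c = -12986 - 9224 = -22210$)
$Z{\left(V \right)} = 2 V \left(6 + V\right)$ ($Z{\left(V \right)} = \left(6 + V\right) 2 V = 2 V \left(6 + V\right)$)
$v{\left(K,u \right)} = -240 + u$ ($v{\left(K,u \right)} = u - 3 \cdot 2 \cdot 4 \left(6 + 4\right) = u - 3 \cdot 2 \cdot 4 \cdot 10 = u - 240 = -240 + u$)
$\left(-12737 + v{\left(-23,92 \right)}\right) + c = \left(-12737 + \left(-240 + 92\right)\right) - 22210 = \left(-12737 - 148\right) - 22210 = -12885 - 22210 = -35095$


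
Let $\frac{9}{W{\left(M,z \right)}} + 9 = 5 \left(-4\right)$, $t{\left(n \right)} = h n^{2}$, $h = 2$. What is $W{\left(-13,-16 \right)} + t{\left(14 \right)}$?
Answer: $\frac{11359}{29} \approx 391.69$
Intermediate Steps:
$t{\left(n \right)} = 2 n^{2}$
$W{\left(M,z \right)} = - \frac{9}{29}$ ($W{\left(M,z \right)} = \frac{9}{-9 + 5 \left(-4\right)} = \frac{9}{-9 - 20} = \frac{9}{-29} = 9 \left(- \frac{1}{29}\right) = - \frac{9}{29}$)
$W{\left(-13,-16 \right)} + t{\left(14 \right)} = - \frac{9}{29} + 2 \cdot 14^{2} = - \frac{9}{29} + 2 \cdot 196 = - \frac{9}{29} + 392 = \frac{11359}{29}$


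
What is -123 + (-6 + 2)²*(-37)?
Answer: -715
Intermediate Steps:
-123 + (-6 + 2)²*(-37) = -123 + (-4)²*(-37) = -123 + 16*(-37) = -123 - 592 = -715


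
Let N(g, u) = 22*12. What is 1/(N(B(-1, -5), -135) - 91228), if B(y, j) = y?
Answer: -1/90964 ≈ -1.0993e-5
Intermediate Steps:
N(g, u) = 264
1/(N(B(-1, -5), -135) - 91228) = 1/(264 - 91228) = 1/(-90964) = -1/90964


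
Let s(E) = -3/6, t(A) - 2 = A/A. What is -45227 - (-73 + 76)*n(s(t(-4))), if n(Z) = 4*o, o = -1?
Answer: -45215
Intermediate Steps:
t(A) = 3 (t(A) = 2 + A/A = 2 + 1 = 3)
s(E) = -½ (s(E) = -3*⅙ = -½)
n(Z) = -4 (n(Z) = 4*(-1) = -4)
-45227 - (-73 + 76)*n(s(t(-4))) = -45227 - (-73 + 76)*(-4) = -45227 - 3*(-4) = -45227 - 1*(-12) = -45227 + 12 = -45215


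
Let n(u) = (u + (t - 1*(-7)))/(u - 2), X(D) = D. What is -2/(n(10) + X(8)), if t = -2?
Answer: -16/79 ≈ -0.20253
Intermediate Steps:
n(u) = (5 + u)/(-2 + u) (n(u) = (u + (-2 - 1*(-7)))/(u - 2) = (u + (-2 + 7))/(-2 + u) = (u + 5)/(-2 + u) = (5 + u)/(-2 + u))
-2/(n(10) + X(8)) = -2/((5 + 10)/(-2 + 10) + 8) = -2/(15/8 + 8) = -2/(79/8) = (8/79)*(-2) = -16/79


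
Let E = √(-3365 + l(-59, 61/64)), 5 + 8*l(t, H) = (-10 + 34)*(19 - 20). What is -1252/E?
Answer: 2504*I*√53898/26949 ≈ 21.571*I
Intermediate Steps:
l(t, H) = -29/8 (l(t, H) = -5/8 + ((-10 + 34)*(19 - 20))/8 = -5/8 + (24*(-1))/8 = -5/8 + (⅛)*(-24) = -5/8 - 3 = -29/8)
E = I*√53898/4 (E = √(-3365 - 29/8) = √(-26949/8) = I*√53898/4 ≈ 58.04*I)
-1252/E = -1252*(-2*I*√53898/26949) = -(-2504)*I*√53898/26949 = 2504*I*√53898/26949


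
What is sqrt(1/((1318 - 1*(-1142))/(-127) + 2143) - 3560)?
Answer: I*sqrt(258949486415533)/269701 ≈ 59.666*I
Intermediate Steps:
sqrt(1/((1318 - 1*(-1142))/(-127) + 2143) - 3560) = sqrt(1/((1318 + 1142)*(-1/127) + 2143) - 3560) = sqrt(1/(2460*(-1/127) + 2143) - 3560) = sqrt(1/(-2460/127 + 2143) - 3560) = sqrt(1/(269701/127) - 3560) = sqrt(127/269701 - 3560) = sqrt(-960135433/269701) = I*sqrt(258949486415533)/269701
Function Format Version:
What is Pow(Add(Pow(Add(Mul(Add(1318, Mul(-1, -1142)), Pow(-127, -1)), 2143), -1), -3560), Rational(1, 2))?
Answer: Mul(Rational(1, 269701), I, Pow(258949486415533, Rational(1, 2))) ≈ Mul(59.666, I)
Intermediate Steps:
Pow(Add(Pow(Add(Mul(Add(1318, Mul(-1, -1142)), Pow(-127, -1)), 2143), -1), -3560), Rational(1, 2)) = Pow(Add(Pow(Add(Mul(Add(1318, 1142), Rational(-1, 127)), 2143), -1), -3560), Rational(1, 2)) = Pow(Add(Pow(Add(Mul(2460, Rational(-1, 127)), 2143), -1), -3560), Rational(1, 2)) = Pow(Add(Pow(Add(Rational(-2460, 127), 2143), -1), -3560), Rational(1, 2)) = Pow(Add(Pow(Rational(269701, 127), -1), -3560), Rational(1, 2)) = Pow(Add(Rational(127, 269701), -3560), Rational(1, 2)) = Pow(Rational(-960135433, 269701), Rational(1, 2)) = Mul(Rational(1, 269701), I, Pow(258949486415533, Rational(1, 2)))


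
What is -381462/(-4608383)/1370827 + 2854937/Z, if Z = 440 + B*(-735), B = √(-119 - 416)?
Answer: 1587122406506924950186/365410048386019901095 + 419675739*I*√535/57842795 ≈ 4.3434 + 167.82*I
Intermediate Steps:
B = I*√535 (B = √(-535) = I*√535 ≈ 23.13*I)
Z = 440 - 735*I*√535 (Z = 440 + (I*√535)*(-735) = 440 - 735*I*√535 ≈ 440.0 - 17001.0*I)
-381462/(-4608383)/1370827 + 2854937/Z = -381462/(-4608383)/1370827 + 2854937/(440 - 735*I*√535) = -381462*(-1/4608383)*(1/1370827) + 2854937/(440 - 735*I*√535) = (381462/4608383)*(1/1370827) + 2854937/(440 - 735*I*√535) = 381462/6317295842741 + 2854937/(440 - 735*I*√535)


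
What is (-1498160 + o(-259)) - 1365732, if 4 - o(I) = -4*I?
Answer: -2864924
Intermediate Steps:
o(I) = 4 + 4*I (o(I) = 4 - (-4)*I = 4 + 4*I)
(-1498160 + o(-259)) - 1365732 = (-1498160 + (4 + 4*(-259))) - 1365732 = (-1498160 + (4 - 1036)) - 1365732 = (-1498160 - 1032) - 1365732 = -1499192 - 1365732 = -2864924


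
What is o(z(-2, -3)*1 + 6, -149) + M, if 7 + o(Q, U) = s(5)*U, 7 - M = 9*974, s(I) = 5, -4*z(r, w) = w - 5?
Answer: -9511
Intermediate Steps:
z(r, w) = 5/4 - w/4 (z(r, w) = -(w - 5)/4 = -(-5 + w)/4 = 5/4 - w/4)
M = -8759 (M = 7 - 9*974 = 7 - 1*8766 = 7 - 8766 = -8759)
o(Q, U) = -7 + 5*U
o(z(-2, -3)*1 + 6, -149) + M = (-7 + 5*(-149)) - 8759 = (-7 - 745) - 8759 = -752 - 8759 = -9511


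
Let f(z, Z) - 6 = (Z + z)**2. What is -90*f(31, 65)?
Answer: -829980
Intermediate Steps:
f(z, Z) = 6 + (Z + z)**2
-90*f(31, 65) = -90*(6 + (65 + 31)**2) = -90*(6 + 96**2) = -90*(6 + 9216) = -90*9222 = -829980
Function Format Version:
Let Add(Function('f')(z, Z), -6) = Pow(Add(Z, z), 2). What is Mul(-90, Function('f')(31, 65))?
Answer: -829980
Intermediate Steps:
Function('f')(z, Z) = Add(6, Pow(Add(Z, z), 2))
Mul(-90, Function('f')(31, 65)) = Mul(-90, Add(6, Pow(Add(65, 31), 2))) = Mul(-90, Add(6, Pow(96, 2))) = Mul(-90, Add(6, 9216)) = Mul(-90, 9222) = -829980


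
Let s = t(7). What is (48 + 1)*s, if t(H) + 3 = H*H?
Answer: 2254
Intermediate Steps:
t(H) = -3 + H**2 (t(H) = -3 + H*H = -3 + H**2)
s = 46 (s = -3 + 7**2 = -3 + 49 = 46)
(48 + 1)*s = (48 + 1)*46 = 49*46 = 2254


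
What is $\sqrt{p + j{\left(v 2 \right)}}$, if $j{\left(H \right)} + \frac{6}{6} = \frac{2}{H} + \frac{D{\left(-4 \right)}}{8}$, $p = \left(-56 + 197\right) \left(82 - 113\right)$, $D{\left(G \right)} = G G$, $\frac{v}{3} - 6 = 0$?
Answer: $\frac{i \sqrt{157318}}{6} \approx 66.106 i$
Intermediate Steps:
$v = 18$ ($v = 18 + 3 \cdot 0 = 18 + 0 = 18$)
$D{\left(G \right)} = G^{2}$
$p = -4371$ ($p = 141 \left(-31\right) = -4371$)
$j{\left(H \right)} = 1 + \frac{2}{H}$ ($j{\left(H \right)} = -1 + \left(\frac{2}{H} + \frac{\left(-4\right)^{2}}{8}\right) = -1 + \left(\frac{2}{H} + 16 \cdot \frac{1}{8}\right) = -1 + \left(\frac{2}{H} + 2\right) = -1 + \left(2 + \frac{2}{H}\right) = 1 + \frac{2}{H}$)
$\sqrt{p + j{\left(v 2 \right)}} = \sqrt{-4371 + \frac{2 + 18 \cdot 2}{18 \cdot 2}} = \sqrt{-4371 + \frac{2 + 36}{36}} = \sqrt{-4371 + \frac{1}{36} \cdot 38} = \sqrt{-4371 + \frac{19}{18}} = \sqrt{- \frac{78659}{18}} = \frac{i \sqrt{157318}}{6}$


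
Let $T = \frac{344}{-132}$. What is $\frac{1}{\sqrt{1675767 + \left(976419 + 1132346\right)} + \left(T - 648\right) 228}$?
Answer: $- \frac{4487230}{665513057507} - \frac{121 \sqrt{946133}}{1331026115014} \approx -6.8309 \cdot 10^{-6}$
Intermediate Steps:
$T = - \frac{86}{33}$ ($T = 344 \left(- \frac{1}{132}\right) = - \frac{86}{33} \approx -2.6061$)
$\frac{1}{\sqrt{1675767 + \left(976419 + 1132346\right)} + \left(T - 648\right) 228} = \frac{1}{\sqrt{1675767 + \left(976419 + 1132346\right)} + \left(- \frac{86}{33} - 648\right) 228} = \frac{1}{\sqrt{1675767 + 2108765} - \frac{1631720}{11}} = \frac{1}{\sqrt{3784532} - \frac{1631720}{11}} = \frac{1}{2 \sqrt{946133} - \frac{1631720}{11}} = \frac{1}{- \frac{1631720}{11} + 2 \sqrt{946133}}$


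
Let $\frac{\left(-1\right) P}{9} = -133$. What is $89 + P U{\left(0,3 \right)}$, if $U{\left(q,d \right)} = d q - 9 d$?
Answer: $-32230$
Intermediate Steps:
$U{\left(q,d \right)} = - 9 d + d q$
$P = 1197$ ($P = \left(-9\right) \left(-133\right) = 1197$)
$89 + P U{\left(0,3 \right)} = 89 + 1197 \cdot 3 \left(-9 + 0\right) = 89 + 1197 \cdot 3 \left(-9\right) = 89 + 1197 \left(-27\right) = 89 - 32319 = -32230$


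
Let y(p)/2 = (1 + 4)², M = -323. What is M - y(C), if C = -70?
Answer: -373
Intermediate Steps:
y(p) = 50 (y(p) = 2*(1 + 4)² = 2*5² = 2*25 = 50)
M - y(C) = -323 - 1*50 = -323 - 50 = -373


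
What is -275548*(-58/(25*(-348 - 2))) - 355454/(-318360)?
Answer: -36320360941/19897500 ≈ -1825.4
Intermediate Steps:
-275548*(-58/(25*(-348 - 2))) - 355454/(-318360) = -275548/((-(-26250)/174)) - 355454*(-1/318360) = -275548/((-350*(-25/58))) + 177727/159180 = -275548/4375/29 + 177727/159180 = -275548*29/4375 + 177727/159180 = -1141556/625 + 177727/159180 = -36320360941/19897500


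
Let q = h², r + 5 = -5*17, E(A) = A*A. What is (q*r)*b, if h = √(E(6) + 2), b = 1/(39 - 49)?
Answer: 342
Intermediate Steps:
E(A) = A²
b = -⅒ (b = 1/(-10) = -⅒ ≈ -0.10000)
r = -90 (r = -5 - 5*17 = -5 - 85 = -90)
h = √38 (h = √(6² + 2) = √(36 + 2) = √38 ≈ 6.1644)
q = 38 (q = (√38)² = 38)
(q*r)*b = (38*(-90))*(-⅒) = -3420*(-⅒) = 342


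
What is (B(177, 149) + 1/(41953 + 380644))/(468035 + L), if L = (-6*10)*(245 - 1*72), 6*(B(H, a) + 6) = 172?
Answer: 28736599/580210890105 ≈ 4.9528e-5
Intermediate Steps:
B(H, a) = 68/3 (B(H, a) = -6 + (⅙)*172 = -6 + 86/3 = 68/3)
L = -10380 (L = -60*(245 - 72) = -60*173 = -10380)
(B(177, 149) + 1/(41953 + 380644))/(468035 + L) = (68/3 + 1/(41953 + 380644))/(468035 - 10380) = (68/3 + 1/422597)/457655 = (68/3 + 1/422597)*(1/457655) = (28736599/1267791)*(1/457655) = 28736599/580210890105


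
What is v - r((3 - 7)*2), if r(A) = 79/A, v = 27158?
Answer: 217343/8 ≈ 27168.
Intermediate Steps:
v - r((3 - 7)*2) = 27158 - 79/((3 - 7)*2) = 27158 - 79/((-4*2)) = 27158 - 79/(-8) = 27158 - 79*(-1)/8 = 27158 - 1*(-79/8) = 27158 + 79/8 = 217343/8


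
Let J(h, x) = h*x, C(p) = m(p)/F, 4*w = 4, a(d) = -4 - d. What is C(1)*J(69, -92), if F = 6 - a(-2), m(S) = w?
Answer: -1587/2 ≈ -793.50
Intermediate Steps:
w = 1 (w = (¼)*4 = 1)
m(S) = 1
F = 8 (F = 6 - (-4 - 1*(-2)) = 6 - (-4 + 2) = 6 - 1*(-2) = 6 + 2 = 8)
C(p) = ⅛ (C(p) = 1/8 = 1*(⅛) = ⅛)
C(1)*J(69, -92) = (69*(-92))/8 = (⅛)*(-6348) = -1587/2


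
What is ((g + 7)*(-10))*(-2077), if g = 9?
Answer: 332320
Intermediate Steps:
((g + 7)*(-10))*(-2077) = ((9 + 7)*(-10))*(-2077) = (16*(-10))*(-2077) = -160*(-2077) = 332320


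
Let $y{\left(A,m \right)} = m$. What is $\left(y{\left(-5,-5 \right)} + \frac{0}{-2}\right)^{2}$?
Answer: $25$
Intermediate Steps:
$\left(y{\left(-5,-5 \right)} + \frac{0}{-2}\right)^{2} = \left(-5 + \frac{0}{-2}\right)^{2} = \left(-5 + 0 \left(- \frac{1}{2}\right)\right)^{2} = \left(-5 + 0\right)^{2} = \left(-5\right)^{2} = 25$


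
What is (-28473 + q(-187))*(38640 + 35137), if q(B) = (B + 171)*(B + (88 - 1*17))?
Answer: -1963722409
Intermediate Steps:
q(B) = (71 + B)*(171 + B) (q(B) = (171 + B)*(B + (88 - 17)) = (171 + B)*(B + 71) = (171 + B)*(71 + B) = (71 + B)*(171 + B))
(-28473 + q(-187))*(38640 + 35137) = (-28473 + (12141 + (-187)² + 242*(-187)))*(38640 + 35137) = (-28473 + (12141 + 34969 - 45254))*73777 = (-28473 + 1856)*73777 = -26617*73777 = -1963722409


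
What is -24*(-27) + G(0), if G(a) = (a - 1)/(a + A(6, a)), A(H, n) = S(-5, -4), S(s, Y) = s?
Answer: 3241/5 ≈ 648.20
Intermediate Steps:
A(H, n) = -5
G(a) = (-1 + a)/(-5 + a) (G(a) = (a - 1)/(a - 5) = (-1 + a)/(-5 + a))
-24*(-27) + G(0) = -24*(-27) + (-1 + 0)/(-5 + 0) = 648 - 1/(-5) = 648 - 1/5*(-1) = 648 + 1/5 = 3241/5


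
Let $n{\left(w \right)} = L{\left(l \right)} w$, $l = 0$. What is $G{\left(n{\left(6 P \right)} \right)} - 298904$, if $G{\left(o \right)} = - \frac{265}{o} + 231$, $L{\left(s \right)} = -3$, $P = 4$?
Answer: $- \frac{21504191}{72} \approx -2.9867 \cdot 10^{5}$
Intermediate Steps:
$n{\left(w \right)} = - 3 w$
$G{\left(o \right)} = 231 - \frac{265}{o}$
$G{\left(n{\left(6 P \right)} \right)} - 298904 = \left(231 - \frac{265}{\left(-3\right) 6 \cdot 4}\right) - 298904 = \left(231 - \frac{265}{\left(-3\right) 24}\right) - 298904 = \left(231 - \frac{265}{-72}\right) - 298904 = \left(231 - - \frac{265}{72}\right) - 298904 = \left(231 + \frac{265}{72}\right) - 298904 = \frac{16897}{72} - 298904 = - \frac{21504191}{72}$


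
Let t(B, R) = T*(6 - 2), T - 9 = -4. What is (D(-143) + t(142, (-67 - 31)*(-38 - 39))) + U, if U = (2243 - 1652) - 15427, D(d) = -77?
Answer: -14893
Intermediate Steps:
T = 5 (T = 9 - 4 = 5)
t(B, R) = 20 (t(B, R) = 5*(6 - 2) = 5*4 = 20)
U = -14836 (U = 591 - 15427 = -14836)
(D(-143) + t(142, (-67 - 31)*(-38 - 39))) + U = (-77 + 20) - 14836 = -57 - 14836 = -14893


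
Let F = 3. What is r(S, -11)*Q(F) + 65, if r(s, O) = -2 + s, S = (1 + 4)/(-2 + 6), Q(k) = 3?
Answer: 251/4 ≈ 62.750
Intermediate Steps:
S = 5/4 ≈ 1.2500
r(S, -11)*Q(F) + 65 = (-2 + 5/4)*3 + 65 = -¾*3 + 65 = -9/4 + 65 = 251/4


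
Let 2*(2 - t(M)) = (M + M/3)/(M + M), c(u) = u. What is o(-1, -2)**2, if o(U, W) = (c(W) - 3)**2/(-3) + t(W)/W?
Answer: 3025/36 ≈ 84.028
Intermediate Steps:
t(M) = 5/3 (t(M) = 2 - (M + M/3)/(2*(M + M)) = 2 - (M + M*(1/3))/(2*(2*M)) = 2 - (M + M/3)*1/(2*M)/2 = 2 - 4*M/3*1/(2*M)/2 = 2 - 1/2*2/3 = 2 - 1/3 = 5/3)
o(U, W) = -(-3 + W)**2/3 + 5/(3*W) (o(U, W) = (W - 3)**2/(-3) + 5/(3*W) = (-3 + W)**2*(-1/3) + 5/(3*W) = -(-3 + W)**2/3 + 5/(3*W))
o(-1, -2)**2 = ((1/3)*(5 - 1*(-2)*(-3 - 2)**2)/(-2))**2 = ((1/3)*(-1/2)*(5 - 1*(-2)*(-5)**2))**2 = ((1/3)*(-1/2)*(5 - 1*(-2)*25))**2 = ((1/3)*(-1/2)*(5 + 50))**2 = ((1/3)*(-1/2)*55)**2 = (-55/6)**2 = 3025/36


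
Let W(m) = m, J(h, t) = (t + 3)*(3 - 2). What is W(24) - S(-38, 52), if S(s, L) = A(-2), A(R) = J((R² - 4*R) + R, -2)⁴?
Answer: 23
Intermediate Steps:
J(h, t) = 3 + t (J(h, t) = (3 + t)*1 = 3 + t)
A(R) = 1 (A(R) = (3 - 2)⁴ = 1⁴ = 1)
S(s, L) = 1
W(24) - S(-38, 52) = 24 - 1*1 = 24 - 1 = 23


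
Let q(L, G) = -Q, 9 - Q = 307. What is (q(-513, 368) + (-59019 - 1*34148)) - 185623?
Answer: -278492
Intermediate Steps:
Q = -298 (Q = 9 - 1*307 = 9 - 307 = -298)
q(L, G) = 298 (q(L, G) = -1*(-298) = 298)
(q(-513, 368) + (-59019 - 1*34148)) - 185623 = (298 + (-59019 - 1*34148)) - 185623 = (298 + (-59019 - 34148)) - 185623 = (298 - 93167) - 185623 = -92869 - 185623 = -278492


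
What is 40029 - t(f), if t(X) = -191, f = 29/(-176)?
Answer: 40220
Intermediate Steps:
f = -29/176 (f = 29*(-1/176) = -29/176 ≈ -0.16477)
40029 - t(f) = 40029 - 1*(-191) = 40029 + 191 = 40220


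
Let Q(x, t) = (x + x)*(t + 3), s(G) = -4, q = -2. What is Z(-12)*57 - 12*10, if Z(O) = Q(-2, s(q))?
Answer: 108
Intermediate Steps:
Q(x, t) = 2*x*(3 + t) (Q(x, t) = (2*x)*(3 + t) = 2*x*(3 + t))
Z(O) = 4 (Z(O) = 2*(-2)*(3 - 4) = 2*(-2)*(-1) = 4)
Z(-12)*57 - 12*10 = 4*57 - 12*10 = 228 - 120 = 108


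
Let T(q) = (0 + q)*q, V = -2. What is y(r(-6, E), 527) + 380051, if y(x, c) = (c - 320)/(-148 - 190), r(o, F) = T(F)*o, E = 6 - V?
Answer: 128457031/338 ≈ 3.8005e+5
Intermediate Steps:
E = 8 (E = 6 - 1*(-2) = 6 + 2 = 8)
T(q) = q**2 (T(q) = q*q = q**2)
r(o, F) = o*F**2 (r(o, F) = F**2*o = o*F**2)
y(x, c) = 160/169 - c/338 (y(x, c) = (-320 + c)/(-338) = (-320 + c)*(-1/338) = 160/169 - c/338)
y(r(-6, E), 527) + 380051 = (160/169 - 1/338*527) + 380051 = (160/169 - 527/338) + 380051 = -207/338 + 380051 = 128457031/338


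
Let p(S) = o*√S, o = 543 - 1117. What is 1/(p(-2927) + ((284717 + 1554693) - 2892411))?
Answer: I/(-1053001*I + 574*√2927) ≈ -9.4884e-7 + 2.7983e-8*I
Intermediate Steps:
o = -574
p(S) = -574*√S
1/(p(-2927) + ((284717 + 1554693) - 2892411)) = 1/(-574*I*√2927 + ((284717 + 1554693) - 2892411)) = 1/(-574*I*√2927 + (1839410 - 2892411)) = 1/(-574*I*√2927 - 1053001) = 1/(-1053001 - 574*I*√2927)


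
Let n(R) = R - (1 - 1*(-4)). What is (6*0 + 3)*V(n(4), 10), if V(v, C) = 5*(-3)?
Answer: -45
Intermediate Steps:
n(R) = -5 + R (n(R) = R - (1 + 4) = R - 1*5 = R - 5 = -5 + R)
V(v, C) = -15
(6*0 + 3)*V(n(4), 10) = (6*0 + 3)*(-15) = (0 + 3)*(-15) = 3*(-15) = -45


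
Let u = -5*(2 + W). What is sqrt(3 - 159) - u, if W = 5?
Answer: 35 + 2*I*sqrt(39) ≈ 35.0 + 12.49*I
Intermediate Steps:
u = -35 (u = -5*(2 + 5) = -5*7 = -35)
sqrt(3 - 159) - u = sqrt(3 - 159) - 1*(-35) = sqrt(-156) + 35 = 2*I*sqrt(39) + 35 = 35 + 2*I*sqrt(39)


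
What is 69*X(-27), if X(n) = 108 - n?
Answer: 9315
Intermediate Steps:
69*X(-27) = 69*(108 - 1*(-27)) = 69*(108 + 27) = 69*135 = 9315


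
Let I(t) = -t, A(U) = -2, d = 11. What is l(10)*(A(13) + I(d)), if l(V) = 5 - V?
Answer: 65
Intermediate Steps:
l(10)*(A(13) + I(d)) = (5 - 1*10)*(-2 - 1*11) = (5 - 10)*(-2 - 11) = -5*(-13) = 65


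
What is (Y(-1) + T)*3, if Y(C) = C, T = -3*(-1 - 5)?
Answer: 51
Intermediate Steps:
T = 18 (T = -3*(-6) = 18)
(Y(-1) + T)*3 = (-1 + 18)*3 = 17*3 = 51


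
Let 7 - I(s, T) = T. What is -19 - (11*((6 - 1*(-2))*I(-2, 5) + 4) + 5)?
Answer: -244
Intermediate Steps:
I(s, T) = 7 - T
-19 - (11*((6 - 1*(-2))*I(-2, 5) + 4) + 5) = -19 - (11*((6 - 1*(-2))*(7 - 1*5) + 4) + 5) = -19 - (11*((6 + 2)*(7 - 5) + 4) + 5) = -19 - (11*(8*2 + 4) + 5) = -19 - (11*(16 + 4) + 5) = -19 - (11*20 + 5) = -19 - (220 + 5) = -19 - 1*225 = -19 - 225 = -244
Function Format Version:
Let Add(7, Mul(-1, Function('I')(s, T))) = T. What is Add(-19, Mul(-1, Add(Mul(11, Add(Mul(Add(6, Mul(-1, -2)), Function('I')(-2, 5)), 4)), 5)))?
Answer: -244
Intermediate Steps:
Function('I')(s, T) = Add(7, Mul(-1, T))
Add(-19, Mul(-1, Add(Mul(11, Add(Mul(Add(6, Mul(-1, -2)), Function('I')(-2, 5)), 4)), 5))) = Add(-19, Mul(-1, Add(Mul(11, Add(Mul(Add(6, Mul(-1, -2)), Add(7, Mul(-1, 5))), 4)), 5))) = Add(-19, Mul(-1, Add(Mul(11, Add(Mul(Add(6, 2), Add(7, -5)), 4)), 5))) = Add(-19, Mul(-1, Add(Mul(11, Add(Mul(8, 2), 4)), 5))) = Add(-19, Mul(-1, Add(Mul(11, Add(16, 4)), 5))) = Add(-19, Mul(-1, Add(Mul(11, 20), 5))) = Add(-19, Mul(-1, Add(220, 5))) = Add(-19, Mul(-1, 225)) = Add(-19, -225) = -244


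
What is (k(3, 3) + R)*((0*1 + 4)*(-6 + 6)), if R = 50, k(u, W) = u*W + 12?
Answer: 0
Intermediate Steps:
k(u, W) = 12 + W*u (k(u, W) = W*u + 12 = 12 + W*u)
(k(3, 3) + R)*((0*1 + 4)*(-6 + 6)) = ((12 + 3*3) + 50)*((0*1 + 4)*(-6 + 6)) = ((12 + 9) + 50)*((0 + 4)*0) = (21 + 50)*(4*0) = 71*0 = 0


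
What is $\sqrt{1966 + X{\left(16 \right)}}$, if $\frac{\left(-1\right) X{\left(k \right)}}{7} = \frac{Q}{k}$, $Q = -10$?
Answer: $\frac{\sqrt{31526}}{4} \approx 44.389$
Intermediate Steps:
$X{\left(k \right)} = \frac{70}{k}$ ($X{\left(k \right)} = - 7 \left(- \frac{10}{k}\right) = \frac{70}{k}$)
$\sqrt{1966 + X{\left(16 \right)}} = \sqrt{1966 + \frac{70}{16}} = \sqrt{1966 + 70 \cdot \frac{1}{16}} = \sqrt{1966 + \frac{35}{8}} = \sqrt{\frac{15763}{8}} = \frac{\sqrt{31526}}{4}$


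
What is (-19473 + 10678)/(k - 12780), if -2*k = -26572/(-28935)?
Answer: 254483325/369802586 ≈ 0.68816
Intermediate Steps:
k = -13286/28935 (k = -(-13286)/(-28935) = -(-13286)*(-1)/28935 = -½*26572/28935 = -13286/28935 ≈ -0.45917)
(-19473 + 10678)/(k - 12780) = (-19473 + 10678)/(-13286/28935 - 12780) = -8795/(-369802586/28935) = -8795*(-28935/369802586) = 254483325/369802586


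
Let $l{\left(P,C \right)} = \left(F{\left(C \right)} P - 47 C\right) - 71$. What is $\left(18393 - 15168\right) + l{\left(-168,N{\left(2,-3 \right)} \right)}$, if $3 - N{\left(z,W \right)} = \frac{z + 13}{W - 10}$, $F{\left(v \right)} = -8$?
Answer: $\frac{55936}{13} \approx 4302.8$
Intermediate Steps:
$N{\left(z,W \right)} = 3 - \frac{13 + z}{-10 + W}$ ($N{\left(z,W \right)} = 3 - \frac{z + 13}{W - 10} = 3 - \frac{13 + z}{-10 + W}$)
$l{\left(P,C \right)} = -71 - 47 C - 8 P$ ($l{\left(P,C \right)} = \left(- 8 P - 47 C\right) - 71 = \left(- 47 C - 8 P\right) - 71 = -71 - 47 C - 8 P$)
$\left(18393 - 15168\right) + l{\left(-168,N{\left(2,-3 \right)} \right)} = \left(18393 - 15168\right) - \left(-1273 + \frac{47 \left(-43 - 2 + 3 \left(-3\right)\right)}{-10 - 3}\right) = 3225 - \left(-1273 + \frac{47 \left(-43 - 2 - 9\right)}{-13}\right) = 3225 - \left(-1273 + 47 \left(- \frac{1}{13}\right) \left(-54\right)\right) = 3225 - - \frac{14011}{13} = 3225 + \frac{14011}{13} = \frac{55936}{13}$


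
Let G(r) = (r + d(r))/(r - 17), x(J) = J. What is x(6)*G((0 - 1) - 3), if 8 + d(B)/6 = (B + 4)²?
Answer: 104/7 ≈ 14.857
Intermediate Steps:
d(B) = -48 + 6*(4 + B)² (d(B) = -48 + 6*(B + 4)² = -48 + 6*(4 + B)²)
G(r) = (-48 + r + 6*(4 + r)²)/(-17 + r) (G(r) = (r + (-48 + 6*(4 + r)²))/(r - 17) = (-48 + r + 6*(4 + r)²)/(-17 + r))
x(6)*G((0 - 1) - 3) = 6*((-48 + ((0 - 1) - 3) + 6*(4 + ((0 - 1) - 3))²)/(-17 + ((0 - 1) - 3))) = 6*((-48 + (-1 - 3) + 6*(4 + (-1 - 3))²)/(-17 + (-1 - 3))) = 6*((-48 - 4 + 6*(4 - 4)²)/(-17 - 4)) = 6*((-48 - 4 + 6*0²)/(-21)) = 6*(-(-48 - 4 + 6*0)/21) = 6*(-(-48 - 4 + 0)/21) = 6*(-1/21*(-52)) = 6*(52/21) = 104/7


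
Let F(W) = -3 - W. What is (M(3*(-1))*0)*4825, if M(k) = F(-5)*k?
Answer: 0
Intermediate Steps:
M(k) = 2*k (M(k) = (-3 - 1*(-5))*k = (-3 + 5)*k = 2*k)
(M(3*(-1))*0)*4825 = ((2*(3*(-1)))*0)*4825 = ((2*(-3))*0)*4825 = -6*0*4825 = 0*4825 = 0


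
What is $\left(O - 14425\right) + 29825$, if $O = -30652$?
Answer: $-15252$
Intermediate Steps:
$\left(O - 14425\right) + 29825 = \left(-30652 - 14425\right) + 29825 = -45077 + 29825 = -15252$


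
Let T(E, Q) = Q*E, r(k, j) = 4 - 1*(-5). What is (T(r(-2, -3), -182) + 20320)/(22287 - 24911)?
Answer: -9341/1312 ≈ -7.1197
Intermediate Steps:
r(k, j) = 9 (r(k, j) = 4 + 5 = 9)
T(E, Q) = E*Q
(T(r(-2, -3), -182) + 20320)/(22287 - 24911) = (9*(-182) + 20320)/(22287 - 24911) = (-1638 + 20320)/(-2624) = 18682*(-1/2624) = -9341/1312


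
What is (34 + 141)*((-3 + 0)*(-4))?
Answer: 2100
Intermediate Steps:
(34 + 141)*((-3 + 0)*(-4)) = 175*(-3*(-4)) = 175*12 = 2100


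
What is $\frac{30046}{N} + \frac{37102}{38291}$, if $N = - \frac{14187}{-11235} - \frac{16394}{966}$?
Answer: $- \frac{148571063046871}{77713384177} \approx -1911.8$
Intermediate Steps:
$N = - \frac{4059094}{258405}$ ($N = \left(-14187\right) \left(- \frac{1}{11235}\right) - \frac{1171}{69} = \frac{4729}{3745} - \frac{1171}{69} = - \frac{4059094}{258405} \approx -15.708$)
$\frac{30046}{N} + \frac{37102}{38291} = \frac{30046}{- \frac{4059094}{258405}} + \frac{37102}{38291} = 30046 \left(- \frac{258405}{4059094}\right) + 37102 \cdot \frac{1}{38291} = - \frac{3882018315}{2029547} + \frac{37102}{38291} = - \frac{148571063046871}{77713384177}$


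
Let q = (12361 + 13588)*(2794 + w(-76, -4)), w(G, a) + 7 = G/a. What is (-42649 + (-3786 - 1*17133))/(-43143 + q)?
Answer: -63568/72769751 ≈ -0.00087355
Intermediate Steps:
w(G, a) = -7 + G/a
q = 72812894 (q = (12361 + 13588)*(2794 + (-7 - 76/(-4))) = 25949*(2794 + (-7 - 76*(-¼))) = 25949*(2794 + (-7 + 19)) = 25949*(2794 + 12) = 25949*2806 = 72812894)
(-42649 + (-3786 - 1*17133))/(-43143 + q) = (-42649 + (-3786 - 1*17133))/(-43143 + 72812894) = (-42649 + (-3786 - 17133))/72769751 = (-42649 - 20919)*(1/72769751) = -63568*1/72769751 = -63568/72769751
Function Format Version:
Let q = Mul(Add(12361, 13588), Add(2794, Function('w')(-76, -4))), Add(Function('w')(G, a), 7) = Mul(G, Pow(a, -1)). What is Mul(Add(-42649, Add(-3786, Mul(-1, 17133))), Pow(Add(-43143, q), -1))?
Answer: Rational(-63568, 72769751) ≈ -0.00087355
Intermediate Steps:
Function('w')(G, a) = Add(-7, Mul(G, Pow(a, -1)))
q = 72812894 (q = Mul(Add(12361, 13588), Add(2794, Add(-7, Mul(-76, Pow(-4, -1))))) = Mul(25949, Add(2794, Add(-7, Mul(-76, Rational(-1, 4))))) = Mul(25949, Add(2794, Add(-7, 19))) = Mul(25949, Add(2794, 12)) = Mul(25949, 2806) = 72812894)
Mul(Add(-42649, Add(-3786, Mul(-1, 17133))), Pow(Add(-43143, q), -1)) = Mul(Add(-42649, Add(-3786, Mul(-1, 17133))), Pow(Add(-43143, 72812894), -1)) = Mul(Add(-42649, Add(-3786, -17133)), Pow(72769751, -1)) = Mul(Add(-42649, -20919), Rational(1, 72769751)) = Mul(-63568, Rational(1, 72769751)) = Rational(-63568, 72769751)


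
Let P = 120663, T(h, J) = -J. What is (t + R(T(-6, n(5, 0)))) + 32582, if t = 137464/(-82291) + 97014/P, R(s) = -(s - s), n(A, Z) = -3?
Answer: 107837893051816/3309826311 ≈ 32581.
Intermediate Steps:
R(s) = 0 (R(s) = -1*0 = 0)
t = -2867813186/3309826311 (t = 137464/(-82291) + 97014/120663 = 137464*(-1/82291) + 97014*(1/120663) = -137464/82291 + 32338/40221 = -2867813186/3309826311 ≈ -0.86645)
(t + R(T(-6, n(5, 0)))) + 32582 = (-2867813186/3309826311 + 0) + 32582 = -2867813186/3309826311 + 32582 = 107837893051816/3309826311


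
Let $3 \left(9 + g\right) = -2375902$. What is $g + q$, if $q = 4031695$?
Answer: $\frac{9719156}{3} \approx 3.2397 \cdot 10^{6}$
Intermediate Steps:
$g = - \frac{2375929}{3}$ ($g = -9 + \frac{1}{3} \left(-2375902\right) = -9 - \frac{2375902}{3} = - \frac{2375929}{3} \approx -7.9198 \cdot 10^{5}$)
$g + q = - \frac{2375929}{3} + 4031695 = \frac{9719156}{3}$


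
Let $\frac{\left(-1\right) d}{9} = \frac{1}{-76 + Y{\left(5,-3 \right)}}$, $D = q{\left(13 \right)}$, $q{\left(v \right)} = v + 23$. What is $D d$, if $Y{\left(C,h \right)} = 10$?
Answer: $\frac{54}{11} \approx 4.9091$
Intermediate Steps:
$q{\left(v \right)} = 23 + v$
$D = 36$ ($D = 23 + 13 = 36$)
$d = \frac{3}{22}$ ($d = - \frac{9}{-76 + 10} = - \frac{9}{-66} = \left(-9\right) \left(- \frac{1}{66}\right) = \frac{3}{22} \approx 0.13636$)
$D d = 36 \cdot \frac{3}{22} = \frac{54}{11}$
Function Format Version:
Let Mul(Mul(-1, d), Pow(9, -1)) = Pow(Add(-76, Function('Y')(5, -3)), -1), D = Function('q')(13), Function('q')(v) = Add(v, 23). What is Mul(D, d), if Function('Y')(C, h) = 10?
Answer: Rational(54, 11) ≈ 4.9091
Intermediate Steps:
Function('q')(v) = Add(23, v)
D = 36 (D = Add(23, 13) = 36)
d = Rational(3, 22) (d = Mul(-9, Pow(Add(-76, 10), -1)) = Mul(-9, Pow(-66, -1)) = Mul(-9, Rational(-1, 66)) = Rational(3, 22) ≈ 0.13636)
Mul(D, d) = Mul(36, Rational(3, 22)) = Rational(54, 11)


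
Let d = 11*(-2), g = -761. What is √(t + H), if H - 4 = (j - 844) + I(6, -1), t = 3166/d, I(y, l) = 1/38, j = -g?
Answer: I*√38942970/418 ≈ 14.929*I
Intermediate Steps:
j = 761 (j = -1*(-761) = 761)
d = -22
I(y, l) = 1/38
t = -1583/11 (t = 3166/(-22) = 3166*(-1/22) = -1583/11 ≈ -143.91)
H = -3001/38 (H = 4 + ((761 - 844) + 1/38) = 4 + (-83 + 1/38) = 4 - 3153/38 = -3001/38 ≈ -78.974)
√(t + H) = √(-1583/11 - 3001/38) = √(-93165/418) = I*√38942970/418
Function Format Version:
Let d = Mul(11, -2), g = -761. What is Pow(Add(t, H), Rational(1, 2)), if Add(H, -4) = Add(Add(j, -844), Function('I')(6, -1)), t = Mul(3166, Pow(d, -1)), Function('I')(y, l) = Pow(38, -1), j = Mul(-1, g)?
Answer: Mul(Rational(1, 418), I, Pow(38942970, Rational(1, 2))) ≈ Mul(14.929, I)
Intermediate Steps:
j = 761 (j = Mul(-1, -761) = 761)
d = -22
Function('I')(y, l) = Rational(1, 38)
t = Rational(-1583, 11) (t = Mul(3166, Pow(-22, -1)) = Mul(3166, Rational(-1, 22)) = Rational(-1583, 11) ≈ -143.91)
H = Rational(-3001, 38) (H = Add(4, Add(Add(761, -844), Rational(1, 38))) = Add(4, Add(-83, Rational(1, 38))) = Add(4, Rational(-3153, 38)) = Rational(-3001, 38) ≈ -78.974)
Pow(Add(t, H), Rational(1, 2)) = Pow(Add(Rational(-1583, 11), Rational(-3001, 38)), Rational(1, 2)) = Pow(Rational(-93165, 418), Rational(1, 2)) = Mul(Rational(1, 418), I, Pow(38942970, Rational(1, 2)))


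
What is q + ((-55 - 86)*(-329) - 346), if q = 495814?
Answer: 541857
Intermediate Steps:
q + ((-55 - 86)*(-329) - 346) = 495814 + ((-55 - 86)*(-329) - 346) = 495814 + (-141*(-329) - 346) = 495814 + (46389 - 346) = 495814 + 46043 = 541857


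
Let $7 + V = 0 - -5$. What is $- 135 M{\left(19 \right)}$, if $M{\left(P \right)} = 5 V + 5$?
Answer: $675$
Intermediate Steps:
$V = -2$ ($V = -7 + \left(0 - -5\right) = -7 + \left(0 + 5\right) = -7 + 5 = -2$)
$M{\left(P \right)} = -5$ ($M{\left(P \right)} = 5 \left(-2\right) + 5 = -10 + 5 = -5$)
$- 135 M{\left(19 \right)} = \left(-135\right) \left(-5\right) = 675$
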